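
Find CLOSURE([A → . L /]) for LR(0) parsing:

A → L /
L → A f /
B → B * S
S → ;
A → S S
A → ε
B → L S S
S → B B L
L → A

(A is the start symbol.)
{ [A → . L /], [A → . S S], [A → .], [B → . B * S], [B → . L S S], [L → . A f /], [L → . A], [S → . ;], [S → . B B L] }

To compute CLOSURE, for each item [A → α.Bβ] where B is a non-terminal, add [B → .γ] for all productions B → γ; repeat for the newly added items until nothing changes.

Start with: [A → . L /]
  [A → . L /] has the dot before L: add [L → . A f /], [L → . A]
  [L → . A f /] has the dot before A: add [A → . S S], [A → .]
  [A → . S S] has the dot before S: add [S → . ;], [S → . B B L]
  [S → . B B L] has the dot before B: add [B → . B * S], [B → . L S S]
No further items can be added.

CLOSURE = { [A → . L /], [A → . S S], [A → .], [B → . B * S], [B → . L S S], [L → . A f /], [L → . A], [S → . ;], [S → . B B L] }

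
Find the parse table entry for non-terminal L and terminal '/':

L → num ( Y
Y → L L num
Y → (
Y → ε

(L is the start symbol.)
To find M[L, '/'], we find productions for L where '/' is in the predict set (PREDICT(N → α) = (FIRST(α) \ {ε}) ∪ (FOLLOW(N) if α ⇒* ε)).

L → num ( Y: PREDICT = { 'num' }

M[L, '/'] is empty (no production applies)

Answer: Empty (error entry)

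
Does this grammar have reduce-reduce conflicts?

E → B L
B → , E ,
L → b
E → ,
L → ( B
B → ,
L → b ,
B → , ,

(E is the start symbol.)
A reduce-reduce conflict occurs when an LR(0) state has two complete items [A → α .] and [B → β .] — both call for a reduction, and with no lookahead the parser cannot choose between them.

Augment with E' → E and build the canonical LR(0) collection (I0 = CLOSURE({[E' → . E]}), then GOTO on every symbol after a dot until no new states appear). It has 13 states:
  I0: { [B → . , ,], [B → . , E ,], [B → . ,], [E → . ,], [E → . B L], [E' → . E] }  — shift
  I1: { [B → , . ,], [B → , . E ,], [B → , .], [B → . , ,], [B → . , E ,], [B → . ,], [E → , .], [E → . ,], [E → . B L] }  — shift, 2 reduces
  I2: { [E → B . L], [L → . ( B], [L → . b ,], [L → . b] }  — shift
  I3: { [E' → E .] }  — accept
  I4: { [B → . , ,], [B → . , E ,], [B → . ,], [L → ( . B] }  — shift
  I5: { [E → B L .] }  — reduce
  I6: { [L → b . ,], [L → b .] }  — shift, reduce
  I7: { [L → b , .] }  — reduce
  I8: { [B → , . ,], [B → , . E ,], [B → , .], [B → . , ,], [B → . , E ,], [B → . ,], [E → . ,], [E → . B L] }  — shift, reduce
  I9: { [L → ( B .] }  — reduce
  I10: { [B → , , .], [B → , . ,], [B → , . E ,], [B → , .], [B → . , ,], [B → . , E ,], [B → . ,], [E → , .], [E → . ,], [E → . B L] }  — shift, 3 reduces
  I11: { [B → , E . ,] }  — shift
  I12: { [B → , E , .] }  — reduce

I1 contains complete items [B → , .], [E → , .] — reduce-reduce conflict.
I10 contains complete items [B → , .], [B → , , .], [E → , .] — reduce-reduce conflict.

Answer: Yes — I1: [B → , .] vs [E → , .]; I10: [B → , .] vs [B → , , .]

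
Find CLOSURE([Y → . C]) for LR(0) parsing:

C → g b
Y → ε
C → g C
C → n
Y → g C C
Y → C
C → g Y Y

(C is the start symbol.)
Start with: [Y → . C]
  [Y → . C] has the dot before C: add [C → . g b], [C → . g C], [C → . n], [C → . g Y Y]
No further items can be added.

CLOSURE = { [C → . g C], [C → . g Y Y], [C → . g b], [C → . n], [Y → . C] }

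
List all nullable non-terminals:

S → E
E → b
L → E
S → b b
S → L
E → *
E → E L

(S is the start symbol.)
None

A non-terminal is nullable if it can derive ε (the empty string): either it has an ε-production, or it has a production whose right-hand side consists entirely of nullable non-terminals.

There are no ε-productions, so no non-terminal can derive ε.
No non-terminals are nullable.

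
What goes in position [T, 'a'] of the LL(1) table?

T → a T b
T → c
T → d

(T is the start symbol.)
T → a T b

To find M[T, 'a'], we find productions for T where 'a' is in the predict set (PREDICT(N → α) = (FIRST(α) \ {ε}) ∪ (FOLLOW(N) if α ⇒* ε)).

T → a T b: PREDICT = { 'a' }
  'a' is in predict set, so this production goes in M[T, 'a']
T → c: PREDICT = { 'c' }
T → d: PREDICT = { 'd' }

M[T, 'a'] = T → a T b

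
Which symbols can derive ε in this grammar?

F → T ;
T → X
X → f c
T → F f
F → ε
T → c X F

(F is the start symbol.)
A non-terminal is nullable if it can derive ε (the empty string): either it has an ε-production, or it has a production whose right-hand side consists entirely of nullable non-terminals.

ε-productions: F → ε
So F is immediately nullable.
No further non-terminal can be added: every production for the remaining non-terminals contains a terminal or a non-nullable non-terminal.
Nullable = { 'F' }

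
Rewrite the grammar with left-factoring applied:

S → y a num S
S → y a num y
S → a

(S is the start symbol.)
S → y a num S'
S' → S
S' → y
S → a

Left-factoring transforms A → αβ₁ | αβ₂ into A → αA' and A' → β₁ | β₂
(α is the longest common prefix among the alternatives). Repeat until
no nonterminal has two alternatives with a common prefix.

Round 1: S has alternatives sharing prefix 'y a num'. Introduce S': S → y a num S'
  Add: S' → S
  Add: S' → y

No remaining common prefixes — done.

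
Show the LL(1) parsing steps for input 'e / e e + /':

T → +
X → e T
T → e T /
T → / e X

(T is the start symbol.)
Stack is shown with the top on the left.

Stack      Input          Action
--------------------------------
T $        e / e e + / $  output T → e T /
e T / $    e / e e + / $  match 'e'
T / $      / e e + / $    output T → / e X
/ e X / $  / e e + / $    match '/'
e X / $    e e + / $      match 'e'
X / $      e + / $        output X → e T
e T / $    e + / $        match 'e'
T / $      + / $          output T → +
+ / $      + / $          match '+'
/ $        / $            match '/'
$          $              accept

The string is accepted.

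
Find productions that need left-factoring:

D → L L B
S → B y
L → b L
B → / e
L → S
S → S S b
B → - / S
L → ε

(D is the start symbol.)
Left-factoring is needed when two productions for the same non-terminal
share a common prefix on the right-hand side.

Productions for S:
  S → B y
  S → S S b
Productions for L:
  L → b L
  L → S
  L → ε
Productions for B:
  B → / e
  B → - / S

No common prefixes found.

Answer: No, left-factoring is not needed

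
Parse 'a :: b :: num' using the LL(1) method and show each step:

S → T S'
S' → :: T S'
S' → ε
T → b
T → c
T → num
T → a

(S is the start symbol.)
LL(1) parsing maintains a stack (initially the start symbol over $) and the input. At each step: if the stack top is a terminal, match it against the current input token; if it is a non-terminal N, replace it with the RHS of M[N, lookahead] (the unique production whose predict set contains the lookahead).

Stack is shown with the top on the left.

Stack      Input            Action
----------------------------------
S $        a :: b :: num $  output S → T S'
T S' $     a :: b :: num $  output T → a
a S' $     a :: b :: num $  match 'a'
S' $       :: b :: num $    output S' → :: T S'
:: T S' $  :: b :: num $    match '::'
T S' $     b :: num $       output T → b
b S' $     b :: num $       match 'b'
S' $       :: num $         output S' → :: T S'
:: T S' $  :: num $         match '::'
T S' $     num $            output T → num
num S' $   num $            match 'num'
S' $       $                output S' → ε
$          $                accept

The string is accepted.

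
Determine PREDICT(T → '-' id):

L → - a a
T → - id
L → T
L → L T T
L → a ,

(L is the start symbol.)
{ '-' }

PREDICT(T → '-' id) = (FIRST(RHS) \ {ε}) ∪ (FOLLOW(T) if ε ∈ FIRST(RHS), i.e. RHS ⇒* ε)
FIRST('-' id) = { '-' }
ε ∉ FIRST('-' id), so FOLLOW(T) is not added.
PREDICT(T → '-' id) = { '-' }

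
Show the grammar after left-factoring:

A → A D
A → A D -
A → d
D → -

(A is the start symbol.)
Left-factoring transforms A → αβ₁ | αβ₂ into A → αA' and A' → β₁ | β₂
(α is the longest common prefix among the alternatives). Repeat until
no nonterminal has two alternatives with a common prefix.

Round 1: A has alternatives sharing prefix 'A D'. Introduce A': A → A D A'
  Add: A' → ε
  Add: A' → -

No remaining common prefixes — done.

Resulting grammar:
A → A D A'
A' → ε
A' → -
A → d
D → -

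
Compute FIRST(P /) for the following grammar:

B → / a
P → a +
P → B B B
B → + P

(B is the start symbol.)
{ '+', '/', 'a' }

FIRST sets of the non-terminals involved (from the grammar, by fixed-point iteration):
  FIRST(P) = { '+', '/', 'a' }

To compute FIRST(P /), process the symbols left to right:
Symbol P is a non-terminal. Add FIRST(P) \ {ε} = { '+', '/', 'a' }
P is not nullable (ε ∉ FIRST(P)), so stop here.
FIRST(P /) = { '+', '/', 'a' }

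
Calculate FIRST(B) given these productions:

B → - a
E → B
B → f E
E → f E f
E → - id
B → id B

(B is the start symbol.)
{ '-', 'f', 'id' }

From B → - a:
  - '-' is a terminal: add '-' and stop
From B → f E:
  - f is a terminal: add 'f' and stop
From B → id B:
  - id is a terminal: add 'id' and stop

Collecting: FIRST(B) = { '-', 'f', 'id' }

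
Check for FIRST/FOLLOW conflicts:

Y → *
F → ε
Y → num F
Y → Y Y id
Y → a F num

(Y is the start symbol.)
No FIRST/FOLLOW conflicts.

Nullable non-terminals: F.
F has a nullable alternative but only one production, so nothing to check.

Y has no nullable alternative, so no FIRST/FOLLOW check is needed there.

No FIRST/FOLLOW conflicts found.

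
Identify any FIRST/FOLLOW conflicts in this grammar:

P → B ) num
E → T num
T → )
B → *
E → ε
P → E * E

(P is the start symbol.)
No FIRST/FOLLOW conflicts.

Nullable non-terminals: E.
FIRST sets used below: FIRST(T) = { ')' }

E: nullable alternative(s) E → ε; FOLLOW(E) = { $, '*' }
  E → T num: FIRST \ {ε} = { ')' } — disjoint from FOLLOW(E)
  E → ε: FIRST \ {ε} = { } — this is the only nullable alternative, skip

B, P, T have no nullable alternative, so no FIRST/FOLLOW check is needed there.

No FIRST/FOLLOW conflicts found.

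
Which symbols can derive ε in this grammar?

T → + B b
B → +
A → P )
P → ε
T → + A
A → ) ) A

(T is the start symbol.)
{ 'P' }

A non-terminal is nullable if it can derive ε (the empty string): either it has an ε-production, or it has a production whose right-hand side consists entirely of nullable non-terminals.

ε-productions: P → ε
So P is immediately nullable.
No further non-terminal can be added: every production for the remaining non-terminals contains a terminal or a non-nullable non-terminal.
Nullable = { 'P' }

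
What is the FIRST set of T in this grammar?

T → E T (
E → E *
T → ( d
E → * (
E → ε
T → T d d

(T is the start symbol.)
To compute FIRST(T), examine every production with T on the left-hand side, reading each right-hand side left to right until a non-nullable symbol is reached.

FIRST sets of the other non-terminals involved (by the same procedure, iterated to a fixed point):
  FIRST(E) = { '*', ε }

From T → E T (:
  - E is a non-terminal: add FIRST(E) \ {ε} = { '*' }
    E is nullable, so continue to the next symbol
  - T is the symbol being defined: contributes nothing new
    T is not nullable, so stop
From T → ( d:
  - '(' is a terminal: add '(' and stop
From T → T d d:
  - T is the symbol being defined: contributes nothing new
    T is not nullable, so stop

Collecting: FIRST(T) = { '(', '*' }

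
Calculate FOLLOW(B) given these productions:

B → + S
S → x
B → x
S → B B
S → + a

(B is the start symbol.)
{ $, '+', 'x' }

B is the start symbol, so $ ∈ FOLLOW(B).
In S → B B: B is followed by B, add FIRST(B) \ {ε} = { '+', 'x' }
In S → B B: B is at the end, add FOLLOW(S)

The FOLLOW sets referred to above (computed the same way, to a fixed point):
  FOLLOW(S) = { $, '+', 'x' }

Taking the union: FOLLOW(B) = { $, '+', 'x' }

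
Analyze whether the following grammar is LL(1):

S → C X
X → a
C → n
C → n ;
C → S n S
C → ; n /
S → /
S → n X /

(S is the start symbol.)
No. Predict set conflict for S: { '/' }

A grammar is LL(1) if for each non-terminal N with multiple productions, the predict sets of those productions are pairwise disjoint, where PREDICT(N → α) = (FIRST(α) \ {ε}) ∪ (FOLLOW(N) if α ⇒* ε).

Relevant sets:
  FIRST(C) = { '/', ';', 'n' }
  FIRST(S) = { '/', ';', 'n' }

For S:
  PREDICT(S → C X) = { '/', ';', 'n' }
  PREDICT(S → '/') = { '/' }
  PREDICT(S → n X '/') = { 'n' }
For C:
  PREDICT(C → n) = { 'n' }
  PREDICT(C → n ';') = { 'n' }
  PREDICT(C → S n S) = { '/', ';', 'n' }
  PREDICT(C → ';' n '/') = { ';' }
X has a single production, so nothing to check there.

Conflict found: Predict set conflict for S: { '/' }
The grammar is NOT LL(1).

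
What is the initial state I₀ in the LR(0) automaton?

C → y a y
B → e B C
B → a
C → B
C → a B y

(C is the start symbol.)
First, augment the grammar with C' → C
I₀ = CLOSURE({ [C' → . C] }):
  [C' → . C] has the dot before C: add [C → . y a y], [C → . B], [C → . a B y]
  [C → . B] has the dot before B: add [B → . e B C], [B → . a]
No further items can be added.

I₀ = { [B → . a], [B → . e B C], [C → . B], [C → . a B y], [C → . y a y], [C' → . C] }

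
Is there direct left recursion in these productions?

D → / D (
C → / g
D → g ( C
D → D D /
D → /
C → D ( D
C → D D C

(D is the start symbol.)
Yes, D is left-recursive

Direct left recursion occurs when N → N α for some non-terminal N (the right-hand side begins with the left-hand side itself).

D → / D (: starts with '/'
C → / g: starts with '/'
D → g ( C: starts with g
D → D D /: LEFT RECURSIVE (starts with D)
D → /: starts with '/'
C → D ( D: starts with D
C → D D C: starts with D

The grammar has direct left recursion on: D.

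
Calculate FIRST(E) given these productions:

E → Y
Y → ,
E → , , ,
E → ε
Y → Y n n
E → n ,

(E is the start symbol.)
To compute FIRST(E), examine every production with E on the left-hand side, reading each right-hand side left to right until a non-nullable symbol is reached.

FIRST sets of the other non-terminals involved (by the same procedure, iterated to a fixed point):
  FIRST(Y) = { ',' }

From E → Y:
  - Y is a non-terminal: add FIRST(Y) \ {ε} = { ',' }
    Y is not nullable, so stop
From E → , , ,:
  - ',' is a terminal: add ',' and stop
From E → ε:
  - ε-production, so ε ∈ FIRST(E)
From E → n ,:
  - n is a terminal: add 'n' and stop

Collecting: FIRST(E) = { ',', 'n', ε }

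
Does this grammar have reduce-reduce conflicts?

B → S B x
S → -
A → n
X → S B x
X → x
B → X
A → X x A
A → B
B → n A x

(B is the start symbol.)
Yes — I15: [B → S B x .] vs [X → S B x .]

A reduce-reduce conflict occurs when an LR(0) state has two complete items [A → α .] and [B → β .] — both call for a reduction, and with no lookahead the parser cannot choose between them.

Augment with B' → B and build the canonical LR(0) collection (I0 = CLOSURE({[B' → . B]}), then GOTO on every symbol after a dot until no new states appear). It has 16 states:
  I0: { [B → . S B x], [B → . X], [B → . n A x], [B' → . B], [S → . -], [X → . S B x], [X → . x] }  — shift
  I1: { [S → - .] }  — reduce
  I2: { [B' → B .] }  — accept
  I3: { [B → . S B x], [B → . X], [B → . n A x], [B → S . B x], [S → . -], [X → . S B x], [X → . x], [X → S . B x] }  — shift
  I4: { [B → X .] }  — reduce
  I5: { [A → . B], [A → . X x A], [A → . n], [B → . S B x], [B → . X], [B → . n A x], [B → n . A x], [S → . -], [X → . S B x], [X → . x] }  — shift
  I6: { [X → x .] }  — reduce
  I7: { [B → n A . x] }  — shift
  I8: { [A → B .] }  — reduce
  I9: { [A → X . x A], [B → X .] }  — shift, reduce
  I10: { [A → . B], [A → . X x A], [A → . n], [A → n .], [B → . S B x], [B → . X], [B → . n A x], [B → n . A x], [S → . -], [X → . S B x], [X → . x] }  — shift, reduce
  I11: { [A → . B], [A → . X x A], [A → . n], [A → X x . A], [B → . S B x], [B → . X], [B → . n A x], [S → . -], [X → . S B x], [X → . x] }  — shift
  I12: { [A → X x A .] }  — reduce
  I13: { [B → n A x .] }  — reduce
  I14: { [B → S B . x], [X → S B . x] }  — shift
  I15: { [B → S B x .], [X → S B x .] }  — 2 reduces

I15 contains complete items [B → S B x .], [X → S B x .] — reduce-reduce conflict.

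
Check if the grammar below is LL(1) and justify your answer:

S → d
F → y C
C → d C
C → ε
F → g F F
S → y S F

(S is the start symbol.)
Yes, the grammar is LL(1).

Relevant sets:
  FOLLOW(C) = { $, 'g', 'y' }

For S:
  PREDICT(S → d) = { 'd' }
  PREDICT(S → y S F) = { 'y' }
For F:
  PREDICT(F → y C) = { 'y' }
  PREDICT(F → g F F) = { 'g' }
For C:
  PREDICT(C → d C) = { 'd' }
  PREDICT(C → ε) = { $, 'g', 'y' }

All predict sets are disjoint. The grammar IS LL(1).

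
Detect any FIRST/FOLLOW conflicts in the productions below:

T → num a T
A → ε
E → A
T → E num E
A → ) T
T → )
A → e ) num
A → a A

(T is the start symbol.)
Nullable non-terminals: A, E.

A: nullable alternative(s) A → ε; FOLLOW(A) = { $, 'num' }
  A → ε: FIRST \ {ε} = { } — this is the only nullable alternative, skip
  A → ) T: FIRST \ {ε} = { ')' } — disjoint from FOLLOW(A)
  A → e ) num: FIRST \ {ε} = { 'e' } — disjoint from FOLLOW(A)
  A → a A: FIRST \ {ε} = { 'a' } — disjoint from FOLLOW(A)
E has a nullable alternative but only one production, so nothing to check.

T has no nullable alternative, so no FIRST/FOLLOW check is needed there.

No FIRST/FOLLOW conflicts found.

Answer: No FIRST/FOLLOW conflicts.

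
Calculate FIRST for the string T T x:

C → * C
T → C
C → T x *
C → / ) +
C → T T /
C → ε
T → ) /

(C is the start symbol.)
{ ')', '*', '/', 'x' }

FIRST sets of the non-terminals involved (from the grammar, by fixed-point iteration):
  FIRST(T) = { ')', '*', '/', 'x', ε }

To compute FIRST(T T x), process the symbols left to right:
Symbol T is a non-terminal. Add FIRST(T) \ {ε} = { ')', '*', '/', 'x' }
T is nullable (ε ∈ FIRST(T)), continue to the next symbol.
Symbol T is a non-terminal. Add FIRST(T) \ {ε} = { ')', '*', '/', 'x' }
T is nullable (ε ∈ FIRST(T)), continue to the next symbol.
Symbol x is a terminal. Add 'x' and stop.
FIRST(T T x) = { ')', '*', '/', 'x' }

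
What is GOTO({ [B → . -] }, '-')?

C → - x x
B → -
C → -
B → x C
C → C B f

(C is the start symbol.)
{ [B → - .] }

GOTO(I, '-') = CLOSURE({ [A → αX.β] : [A → α.Xβ] ∈ I, X = '-' })

Items with dot before '-', with the dot advanced:
  [B → . -] → [B → - .]
Closure adds nothing (no advanced item has the dot before a non-terminal).

GOTO = { [B → - .] }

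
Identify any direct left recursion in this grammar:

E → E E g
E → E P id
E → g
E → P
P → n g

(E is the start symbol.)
Yes, E is left-recursive

Direct left recursion occurs when N → N α for some non-terminal N (the right-hand side begins with the left-hand side itself).

E → E E g: LEFT RECURSIVE (starts with E)
E → E P id: LEFT RECURSIVE (starts with E)
E → g: starts with g
E → P: starts with P
P → n g: starts with n

The grammar has direct left recursion on: E.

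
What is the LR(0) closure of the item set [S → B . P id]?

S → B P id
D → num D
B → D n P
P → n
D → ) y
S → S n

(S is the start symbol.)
To compute CLOSURE, for each item [A → α.Bβ] where B is a non-terminal, add [B → .γ] for all productions B → γ; repeat for the newly added items until nothing changes.

Start with: [S → B . P id]
  [S → B . P id] has the dot before P: add [P → . n]
No further items can be added.

CLOSURE = { [P → . n], [S → B . P id] }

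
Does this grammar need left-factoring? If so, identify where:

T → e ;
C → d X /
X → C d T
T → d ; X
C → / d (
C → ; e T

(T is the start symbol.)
No, left-factoring is not needed

Left-factoring is needed when two productions for the same non-terminal
share a common prefix on the right-hand side.

Productions for T:
  T → e ;
  T → d ; X
Productions for C:
  C → d X /
  C → / d (
  C → ; e T

No common prefixes found.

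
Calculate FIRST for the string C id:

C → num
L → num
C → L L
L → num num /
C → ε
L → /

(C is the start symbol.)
FIRST sets of the non-terminals involved (from the grammar, by fixed-point iteration):
  FIRST(C) = { '/', 'num', ε }

To compute FIRST(C id), process the symbols left to right:
Symbol C is a non-terminal. Add FIRST(C) \ {ε} = { '/', 'num' }
C is nullable (ε ∈ FIRST(C)), continue to the next symbol.
Symbol id is a terminal. Add 'id' and stop.
FIRST(C id) = { '/', 'id', 'num' }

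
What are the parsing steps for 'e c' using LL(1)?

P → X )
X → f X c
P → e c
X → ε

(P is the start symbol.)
LL(1) parsing maintains a stack (initially the start symbol over $) and the input. At each step: if the stack top is a terminal, match it against the current input token; if it is a non-terminal N, replace it with the RHS of M[N, lookahead] (the unique production whose predict set contains the lookahead).

Stack is shown with the top on the left.

Stack  Input  Action
--------------------
P $    e c $  output P → e c
e c $  e c $  match 'e'
c $    c $    match 'c'
$      $      accept

The string is accepted.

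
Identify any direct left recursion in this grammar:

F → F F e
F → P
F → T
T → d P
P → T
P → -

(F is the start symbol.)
Yes, F is left-recursive

F → F F e: LEFT RECURSIVE (starts with F)
F → P: starts with P
F → T: starts with T
T → d P: starts with d
P → T: starts with T
P → -: starts with '-'

The grammar has direct left recursion on: F.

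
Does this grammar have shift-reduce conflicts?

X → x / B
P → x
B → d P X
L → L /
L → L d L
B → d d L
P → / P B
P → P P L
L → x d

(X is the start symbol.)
Yes — I10: [B → d d L .] vs [L → L . /]; I15: [L → L d L .] vs [L → L . /]; I18: [P → x .] vs [X → x . / B]; I19: [P → P P L .] vs [L → L . /]; I20: [P → x .] vs [L → x . d]

A shift-reduce conflict occurs when an LR(0) state has both:
  - a complete (reduce) item [A → α .] (dot at the end), and
  - a shift item [B → β . c γ] (dot before a terminal).

Augment with X' → X and build the canonical LR(0) collection (I0 = CLOSURE({[X' → . X]}), then GOTO on every symbol after a dot until no new states appear). It has 23 states:
  I0: { [X → . x / B], [X' → . X] }  — shift
  I1: { [X' → X .] }  — accept
  I2: { [X → x . / B] }  — shift
  I3: { [B → . d P X], [B → . d d L], [X → x / . B] }  — shift
  I4: { [X → x / B .] }  — reduce
  I5: { [B → d . P X], [B → d . d L], [P → . / P B], [P → . P P L], [P → . x] }  — shift
  I6: { [P → . / P B], [P → . P P L], [P → . x], [P → / . P B] }  — shift
  I7: { [B → d P . X], [P → . / P B], [P → . P P L], [P → . x], [P → P . P L], [X → . x / B] }  — shift
  I8: { [B → d d . L], [L → . L /], [L → . L d L], [L → . x d] }  — shift
  I9: { [P → x .] }  — reduce
  I10: { [B → d d L .], [L → L . /], [L → L . d L] }  — shift, reduce
  I11: { [L → x . d] }  — shift
  I12: { [L → x d .] }  — reduce
  I13: { [L → L / .] }  — reduce
  I14: { [L → . L /], [L → . L d L], [L → . x d], [L → L d . L] }  — shift
  I15: { [L → L . /], [L → L . d L], [L → L d L .] }  — shift, reduce
  I16: { [L → . L /], [L → . L d L], [L → . x d], [P → . / P B], [P → . P P L], [P → . x], [P → P . P L], [P → P P . L] }  — shift
  I17: { [B → d P X .] }  — reduce
  I18: { [P → x .], [X → x . / B] }  — shift, reduce
  I19: { [L → L . /], [L → L . d L], [P → P P L .] }  — shift, reduce
  I20: { [L → x . d], [P → x .] }  — shift, reduce
  I21: { [B → . d P X], [B → . d d L], [P → . / P B], [P → . P P L], [P → . x], [P → / P . B], [P → P . P L] }  — shift
  I22: { [P → / P B .] }  — reduce

I10 contains reduce item [B → d d L .] and shift items [L → L . /], [L → L . d L] — shift-reduce conflict.
I15 contains reduce item [L → L d L .] and shift items [L → L . /], [L → L . d L] — shift-reduce conflict.
I18 contains reduce item [P → x .] and shift item [X → x . / B] — shift-reduce conflict.
I19 contains reduce item [P → P P L .] and shift items [L → L . /], [L → L . d L] — shift-reduce conflict.
I20 contains reduce item [P → x .] and shift item [L → x . d] — shift-reduce conflict.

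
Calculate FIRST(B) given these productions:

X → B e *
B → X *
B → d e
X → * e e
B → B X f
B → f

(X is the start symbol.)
To compute FIRST(B), examine every production with B on the left-hand side, reading each right-hand side left to right until a non-nullable symbol is reached.

FIRST sets of the other non-terminals involved (by the same procedure, iterated to a fixed point):
  FIRST(X) = { '*', 'd', 'f' }

From B → X *:
  - X is a non-terminal: add FIRST(X) \ {ε} = { '*', 'd', 'f' }
    X is not nullable, so stop
From B → d e:
  - d is a terminal: add 'd' and stop
From B → B X f:
  - B is the symbol being defined: contributes nothing new
    B is not nullable, so stop
From B → f:
  - f is a terminal: add 'f' and stop

Collecting: FIRST(B) = { '*', 'd', 'f' }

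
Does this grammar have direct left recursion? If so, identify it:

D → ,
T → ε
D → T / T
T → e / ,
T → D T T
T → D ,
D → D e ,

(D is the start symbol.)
Yes, D is left-recursive

Direct left recursion occurs when N → N α for some non-terminal N (the right-hand side begins with the left-hand side itself).

D → ,: starts with ','
T → ε: starts with ε
D → T / T: starts with T
T → e / ,: starts with e
T → D T T: starts with D
T → D ,: starts with D
D → D e ,: LEFT RECURSIVE (starts with D)

The grammar has direct left recursion on: D.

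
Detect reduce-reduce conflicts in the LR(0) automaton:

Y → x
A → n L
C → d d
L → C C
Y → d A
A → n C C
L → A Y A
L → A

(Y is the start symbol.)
A reduce-reduce conflict occurs when an LR(0) state has two complete items [A → α .] and [B → β .] — both call for a reduction, and with no lookahead the parser cannot choose between them.

Augment with Y' → Y and build the canonical LR(0) collection (I0 = CLOSURE({[Y' → . Y]}), then GOTO on every symbol after a dot until no new states appear). It has 14 states:
  I0: { [Y → . d A], [Y → . x], [Y' → . Y] }  — shift
  I1: { [Y' → Y .] }  — accept
  I2: { [A → . n C C], [A → . n L], [Y → d . A] }  — shift
  I3: { [Y → x .] }  — reduce
  I4: { [Y → d A .] }  — reduce
  I5: { [A → . n C C], [A → . n L], [A → n . C C], [A → n . L], [C → . d d], [L → . A Y A], [L → . A], [L → . C C] }  — shift
  I6: { [L → A . Y A], [L → A .], [Y → . d A], [Y → . x] }  — shift, reduce
  I7: { [A → n C . C], [C → . d d], [L → C . C] }  — shift
  I8: { [A → n L .] }  — reduce
  I9: { [C → d . d] }  — shift
  I10: { [C → d d .] }  — reduce
  I11: { [A → n C C .], [L → C C .] }  — 2 reduces
  I12: { [A → . n C C], [A → . n L], [L → A Y . A] }  — shift
  I13: { [L → A Y A .] }  — reduce

I11 contains complete items [A → n C C .], [L → C C .] — reduce-reduce conflict.

Answer: Yes — I11: [A → n C C .] vs [L → C C .]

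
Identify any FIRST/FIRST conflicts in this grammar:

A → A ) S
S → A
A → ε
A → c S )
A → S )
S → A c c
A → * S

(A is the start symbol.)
Yes. A → A ')' S / A → c S ')' on { 'c' }; A → A ')' S / A → S ')' on { ')', '*', 'c' }; A → A ')' S / A → '*' S on { '*' }; A → c S ')' / A → S ')' on { 'c' }; A → S ')' / A → '*' S on { '*' }; S → A / S → A c c on { ')', '*', 'c' }

FIRST sets of the non-terminals at (or reachable through a nullable prefix from) the front of some alternative:
  FIRST(A) = { ')', '*', 'c', ε }
  FIRST(S) = { ')', '*', 'c', ε }

Productions for A:
  A → A ) S: FIRST = { ')', '*', 'c' }
  A → ε: FIRST = { ε }
  A → c S ): FIRST = { 'c' }
  A → S ): FIRST = { ')', '*', 'c' }
  A → * S: FIRST = { '*' }
Productions for S:
  S → A: FIRST = { ')', '*', 'c', ε }
  S → A c c: FIRST = { ')', '*', 'c' }

Conflict for A: A → A ) S and A → c S )
  Overlap: { 'c' }
Conflict for A: A → A ) S and A → S )
  Overlap: { ')', '*', 'c' }
Conflict for A: A → A ) S and A → * S
  Overlap: { '*' }
Conflict for A: A → c S ) and A → S )
  Overlap: { 'c' }
Conflict for A: A → S ) and A → * S
  Overlap: { '*' }
Conflict for S: S → A and S → A c c
  Overlap: { ')', '*', 'c' }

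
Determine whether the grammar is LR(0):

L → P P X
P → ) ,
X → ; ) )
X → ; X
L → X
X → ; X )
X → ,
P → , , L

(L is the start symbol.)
No. Shift-reduce conflict between [X → , .] and [P → , . , L]

A grammar is LR(0) if no state in the canonical LR(0) collection has:
  - both a shift item (dot before a terminal) and a complete item (shift-reduce conflict), or
  - two or more complete items (reduce-reduce conflict; the accept item [L' → L .] counts as a complete item here).

Augment with L' → L and build the canonical LR(0) collection (I0 = CLOSURE({[L' → . L]}), then GOTO on every symbol after a dot until no new states appear). It has 18 states:
  I0: { [L → . P P X], [L → . X], [L' → . L], [P → . ) ,], [P → . , , L], [X → . ,], [X → . ; ) )], [X → . ; X )], [X → . ; X] }  — shift
  I1: { [P → ) . ,] }  — shift
  I2: { [P → , . , L], [X → , .] }  — shift, reduce
  I3: { [X → . ,], [X → . ; ) )], [X → . ; X )], [X → . ; X], [X → ; . ) )], [X → ; . X )], [X → ; . X] }  — shift
  I4: { [L' → L .] }  — accept
  I5: { [L → P . P X], [P → . ) ,], [P → . , , L] }  — shift
  I6: { [L → X .] }  — reduce
  I7: { [P → , . , L] }  — shift
  I8: { [L → P P . X], [X → . ,], [X → . ; ) )], [X → . ; X )], [X → . ; X] }  — shift
  I9: { [X → , .] }  — reduce
  I10: { [L → P P X .] }  — reduce
  I11: { [L → . P P X], [L → . X], [P → , , . L], [P → . ) ,], [P → . , , L], [X → . ,], [X → . ; ) )], [X → . ; X )], [X → . ; X] }  — shift
  I12: { [P → , , L .] }  — reduce
  I13: { [X → ; ) . )] }  — shift
  I14: { [X → ; X . )], [X → ; X .] }  — shift, reduce
  I15: { [X → ; X ) .] }  — reduce
  I16: { [X → ; ) ) .] }  — reduce
  I17: { [P → ) , .] }  — reduce

Conflict in state I2:
  Shift-reduce conflict between [X → , .] and [P → , . , L]
So the grammar is NOT LR(0).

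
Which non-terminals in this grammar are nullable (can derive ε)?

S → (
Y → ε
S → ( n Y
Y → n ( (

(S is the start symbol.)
A non-terminal is nullable if it can derive ε (the empty string): either it has an ε-production, or it has a production whose right-hand side consists entirely of nullable non-terminals.

ε-productions: Y → ε
So Y is immediately nullable.
No further non-terminal can be added: every production for the remaining non-terminals contains a terminal or a non-nullable non-terminal.
Nullable = { 'Y' }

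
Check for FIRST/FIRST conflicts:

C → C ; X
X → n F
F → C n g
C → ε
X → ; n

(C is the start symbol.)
A FIRST/FIRST conflict occurs when two productions N → α and N → β for the same non-terminal have FIRST(α) ∩ FIRST(β) ≠ ∅ (with ε ∈ FIRST of a nullable right-hand side, so two nullable alternatives also conflict).

FIRST sets of the non-terminals at (or reachable through a nullable prefix from) the front of some alternative:
  FIRST(C) = { ';', ε }

Productions for C:
  C → C ; X: FIRST = { ';' }
  C → ε: FIRST = { ε }
Productions for X:
  X → n F: FIRST = { 'n' }
  X → ; n: FIRST = { ';' }
F has only one production, so no FIRST/FIRST conflict is possible there.

All alternatives of each non-terminal have pairwise disjoint FIRST sets.

Answer: No FIRST/FIRST conflicts.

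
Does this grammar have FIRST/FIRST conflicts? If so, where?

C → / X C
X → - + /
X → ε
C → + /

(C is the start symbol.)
No FIRST/FIRST conflicts.

A FIRST/FIRST conflict occurs when two productions N → α and N → β for the same non-terminal have FIRST(α) ∩ FIRST(β) ≠ ∅ (with ε ∈ FIRST of a nullable right-hand side, so two nullable alternatives also conflict).

Productions for C:
  C → / X C: FIRST = { '/' }
  C → + /: FIRST = { '+' }
Productions for X:
  X → - + /: FIRST = { '-' }
  X → ε: FIRST = { ε }

All alternatives of each non-terminal have pairwise disjoint FIRST sets.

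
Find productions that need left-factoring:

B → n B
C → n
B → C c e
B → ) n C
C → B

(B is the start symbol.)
No, left-factoring is not needed

Left-factoring is needed when two productions for the same non-terminal
share a common prefix on the right-hand side.

Productions for B:
  B → n B
  B → C c e
  B → ) n C
Productions for C:
  C → n
  C → B

No common prefixes found.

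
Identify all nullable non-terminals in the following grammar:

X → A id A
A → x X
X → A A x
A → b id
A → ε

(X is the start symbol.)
{ 'A' }

A non-terminal is nullable if it can derive ε (the empty string): either it has an ε-production, or it has a production whose right-hand side consists entirely of nullable non-terminals.

ε-productions: A → ε
So A is immediately nullable.
No further non-terminal can be added: every production for the remaining non-terminals contains a terminal or a non-nullable non-terminal.
Nullable = { 'A' }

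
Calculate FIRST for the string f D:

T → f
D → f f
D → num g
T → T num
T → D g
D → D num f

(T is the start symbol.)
{ 'f' }

To compute FIRST(f D), process the symbols left to right:
Symbol f is a terminal. Add 'f' and stop.
FIRST(f D) = { 'f' }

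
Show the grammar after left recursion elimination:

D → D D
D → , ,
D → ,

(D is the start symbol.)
D → , , D'
D → , D'
D' → D D'
D' → ε

D is directly left-recursive. The standard transformation for
  A → A α₁ | ... | A α_m | β₁ | ... | β_n
is
  A  → β₁ A' | ... | β_n A'
  A' → α₁ A' | ... | α_m A' | ε

D → , , becomes D → , , D'
D → , becomes D → , D'
D → D D becomes D' → D D'
Add D' → ε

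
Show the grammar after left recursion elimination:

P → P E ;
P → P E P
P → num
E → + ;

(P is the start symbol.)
P → num P'
P' → E ; P'
P' → E P P'
P' → ε
E → + ;

P is directly left-recursive. The standard transformation for
  A → A α₁ | ... | A α_m | β₁ | ... | β_n
is
  A  → β₁ A' | ... | β_n A'
  A' → α₁ A' | ... | α_m A' | ε

P → num becomes P → num P'
P → P E ; becomes P' → E ; P'
P → P E P becomes P' → E P P'
Add P' → ε

Productions for other non-terminals are unchanged:
  E → + ;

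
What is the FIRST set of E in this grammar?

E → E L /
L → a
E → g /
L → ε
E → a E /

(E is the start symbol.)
To compute FIRST(E), examine every production with E on the left-hand side, reading each right-hand side left to right until a non-nullable symbol is reached.

From E → E L /:
  - E is the symbol being defined: contributes nothing new
    E is not nullable, so stop
From E → g /:
  - g is a terminal: add 'g' and stop
From E → a E /:
  - a is a terminal: add 'a' and stop

Collecting: FIRST(E) = { 'a', 'g' }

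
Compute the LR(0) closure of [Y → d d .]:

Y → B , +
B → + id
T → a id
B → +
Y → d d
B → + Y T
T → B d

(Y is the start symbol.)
{ [Y → d d .] }

Start with: [Y → d d .]
The dot is at the end, so nothing is added.

CLOSURE = { [Y → d d .] }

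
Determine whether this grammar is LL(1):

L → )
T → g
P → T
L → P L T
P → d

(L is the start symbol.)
Yes, the grammar is LL(1).

A grammar is LL(1) if for each non-terminal N with multiple productions, the predict sets of those productions are pairwise disjoint, where PREDICT(N → α) = (FIRST(α) \ {ε}) ∪ (FOLLOW(N) if α ⇒* ε).

Relevant sets:
  FIRST(P) = { 'd', 'g' }
  FIRST(T) = { 'g' }

For L:
  PREDICT(L → ')') = { ')' }
  PREDICT(L → P L T) = { 'd', 'g' }
For P:
  PREDICT(P → T) = { 'g' }
  PREDICT(P → d) = { 'd' }
T has a single production, so nothing to check there.

All predict sets are disjoint. The grammar IS LL(1).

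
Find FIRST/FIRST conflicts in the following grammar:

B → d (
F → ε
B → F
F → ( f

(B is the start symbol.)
No FIRST/FIRST conflicts.

A FIRST/FIRST conflict occurs when two productions N → α and N → β for the same non-terminal have FIRST(α) ∩ FIRST(β) ≠ ∅ (with ε ∈ FIRST of a nullable right-hand side, so two nullable alternatives also conflict).

FIRST sets of the non-terminals at (or reachable through a nullable prefix from) the front of some alternative:
  FIRST(F) = { '(', ε }

Productions for B:
  B → d (: FIRST = { 'd' }
  B → F: FIRST = { '(', ε }
Productions for F:
  F → ε: FIRST = { ε }
  F → ( f: FIRST = { '(' }

All alternatives of each non-terminal have pairwise disjoint FIRST sets.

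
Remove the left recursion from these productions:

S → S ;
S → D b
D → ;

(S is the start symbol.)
S is directly left-recursive. The standard transformation for
  A → A α₁ | ... | A α_m | β₁ | ... | β_n
is
  A  → β₁ A' | ... | β_n A'
  A' → α₁ A' | ... | α_m A' | ε

S → D b becomes S → D b S'
S → S ; becomes S' → ; S'
Add S' → ε

Productions for other non-terminals are unchanged:
  D → ;

Resulting grammar:
S → D b S'
S' → ; S'
S' → ε
D → ;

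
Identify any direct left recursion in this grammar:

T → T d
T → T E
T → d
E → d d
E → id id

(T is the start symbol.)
T → T d: LEFT RECURSIVE (starts with T)
T → T E: LEFT RECURSIVE (starts with T)
T → d: starts with d
E → d d: starts with d
E → id id: starts with id

The grammar has direct left recursion on: T.

Answer: Yes, T is left-recursive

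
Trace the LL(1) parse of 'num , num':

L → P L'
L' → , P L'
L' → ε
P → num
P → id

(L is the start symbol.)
LL(1) parsing maintains a stack (initially the start symbol over $) and the input. At each step: if the stack top is a terminal, match it against the current input token; if it is a non-terminal N, replace it with the RHS of M[N, lookahead] (the unique production whose predict set contains the lookahead).

Stack is shown with the top on the left.

Stack     Input        Action
-----------------------------
L $       num , num $  output L → P L'
P L' $    num , num $  output P → num
num L' $  num , num $  match 'num'
L' $      , num $      output L' → , P L'
, P L' $  , num $      match ','
P L' $    num $        output P → num
num L' $  num $        match 'num'
L' $      $            output L' → ε
$         $            accept

The string is accepted.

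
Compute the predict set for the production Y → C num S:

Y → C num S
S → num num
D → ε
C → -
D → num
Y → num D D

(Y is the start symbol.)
PREDICT(Y → C num S) = (FIRST(RHS) \ {ε}) ∪ (FOLLOW(Y) if ε ∈ FIRST(RHS), i.e. RHS ⇒* ε)
FIRST(C) = { '-' }
FIRST(C num S) = { '-' }
ε ∉ FIRST(C num S), so FOLLOW(Y) is not added.
PREDICT(Y → C num S) = { '-' }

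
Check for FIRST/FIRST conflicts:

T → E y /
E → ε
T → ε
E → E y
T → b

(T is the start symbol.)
No FIRST/FIRST conflicts.

A FIRST/FIRST conflict occurs when two productions N → α and N → β for the same non-terminal have FIRST(α) ∩ FIRST(β) ≠ ∅ (with ε ∈ FIRST of a nullable right-hand side, so two nullable alternatives also conflict).

FIRST sets of the non-terminals at (or reachable through a nullable prefix from) the front of some alternative:
  FIRST(E) = { 'y', ε }

Productions for T:
  T → E y /: FIRST = { 'y' }
  T → ε: FIRST = { ε }
  T → b: FIRST = { 'b' }
Productions for E:
  E → ε: FIRST = { ε }
  E → E y: FIRST = { 'y' }

All alternatives of each non-terminal have pairwise disjoint FIRST sets.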